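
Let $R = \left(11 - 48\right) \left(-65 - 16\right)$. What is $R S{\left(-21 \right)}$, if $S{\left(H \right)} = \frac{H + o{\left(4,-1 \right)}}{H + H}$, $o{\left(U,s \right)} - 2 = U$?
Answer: $\frac{14985}{14} \approx 1070.4$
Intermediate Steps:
$R = 2997$ ($R = \left(-37\right) \left(-81\right) = 2997$)
$o{\left(U,s \right)} = 2 + U$
$S{\left(H \right)} = \frac{6 + H}{2 H}$ ($S{\left(H \right)} = \frac{H + \left(2 + 4\right)}{H + H} = \frac{H + 6}{2 H} = \left(6 + H\right) \frac{1}{2 H} = \frac{6 + H}{2 H}$)
$R S{\left(-21 \right)} = 2997 \frac{6 - 21}{2 \left(-21\right)} = 2997 \cdot \frac{1}{2} \left(- \frac{1}{21}\right) \left(-15\right) = 2997 \cdot \frac{5}{14} = \frac{14985}{14}$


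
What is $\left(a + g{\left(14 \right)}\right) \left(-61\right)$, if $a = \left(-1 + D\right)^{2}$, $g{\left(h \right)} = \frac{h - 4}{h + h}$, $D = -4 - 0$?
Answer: $- \frac{21655}{14} \approx -1546.8$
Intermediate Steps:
$D = -4$ ($D = -4 + 0 = -4$)
$g{\left(h \right)} = \frac{-4 + h}{2 h}$
$a = 25$ ($a = \left(-1 - 4\right)^{2} = \left(-5\right)^{2} = 25$)
$\left(a + g{\left(14 \right)}\right) \left(-61\right) = \left(25 + \frac{-4 + 14}{2 \cdot 14}\right) \left(-61\right) = \left(25 + \frac{1}{2} \cdot \frac{1}{14} \cdot 10\right) \left(-61\right) = \left(25 + \frac{5}{14}\right) \left(-61\right) = \frac{355}{14} \left(-61\right) = - \frac{21655}{14}$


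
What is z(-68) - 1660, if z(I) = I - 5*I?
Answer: -1388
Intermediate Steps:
z(I) = -4*I
z(-68) - 1660 = -4*(-68) - 1660 = 272 - 1660 = -1388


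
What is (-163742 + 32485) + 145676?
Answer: 14419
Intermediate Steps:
(-163742 + 32485) + 145676 = -131257 + 145676 = 14419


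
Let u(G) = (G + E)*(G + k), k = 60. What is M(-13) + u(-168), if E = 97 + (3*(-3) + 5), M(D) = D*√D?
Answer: 8100 - 13*I*√13 ≈ 8100.0 - 46.872*I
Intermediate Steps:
M(D) = D^(3/2)
E = 93 (E = 97 + (-9 + 5) = 97 - 4 = 93)
u(G) = (60 + G)*(93 + G) (u(G) = (G + 93)*(G + 60) = (93 + G)*(60 + G) = (60 + G)*(93 + G))
M(-13) + u(-168) = (-13)^(3/2) + (5580 + (-168)² + 153*(-168)) = -13*I*√13 + (5580 + 28224 - 25704) = -13*I*√13 + 8100 = 8100 - 13*I*√13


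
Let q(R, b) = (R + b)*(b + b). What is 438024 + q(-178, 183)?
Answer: 439854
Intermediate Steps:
q(R, b) = 2*b*(R + b) (q(R, b) = (R + b)*(2*b) = 2*b*(R + b))
438024 + q(-178, 183) = 438024 + 2*183*(-178 + 183) = 438024 + 2*183*5 = 438024 + 1830 = 439854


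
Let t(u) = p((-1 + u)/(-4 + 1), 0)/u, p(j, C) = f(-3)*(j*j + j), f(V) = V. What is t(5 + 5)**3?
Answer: -729/125 ≈ -5.8320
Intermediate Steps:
p(j, C) = -3*j - 3*j**2 (p(j, C) = -3*(j*j + j) = -3*(j**2 + j) = -3*(j + j**2) = -3*j - 3*j**2)
t(u) = -3*(1/3 - u/3)*(4/3 - u/3)/u (t(u) = (-3*(-1 + u)/(-4 + 1)*(1 + (-1 + u)/(-4 + 1)))/u = (-3*(-1 + u)/(-3)*(1 + (-1 + u)/(-3)))/u = (-3*(-1 + u)*(-1/3)*(1 + (-1 + u)*(-1/3)))/u = (-3*(1/3 - u/3)*(1 + (1/3 - u/3)))/u = (-3*(1/3 - u/3)*(4/3 - u/3))/u = -3*(1/3 - u/3)*(4/3 - u/3)/u)
t(5 + 5)**3 = (-(-1 + (5 + 5))*(-4 + (5 + 5))/(3*(5 + 5)))**3 = (-1/3*(-1 + 10)*(-4 + 10)/10)**3 = (-1/3*1/10*9*6)**3 = (-9/5)**3 = -729/125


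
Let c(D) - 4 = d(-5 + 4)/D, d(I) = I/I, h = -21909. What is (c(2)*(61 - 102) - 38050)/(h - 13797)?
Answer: 76469/71412 ≈ 1.0708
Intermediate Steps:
d(I) = 1
c(D) = 4 + 1/D
(c(2)*(61 - 102) - 38050)/(h - 13797) = ((4 + 1/2)*(61 - 102) - 38050)/(-21909 - 13797) = ((4 + 1/2)*(-41) - 38050)/(-35706) = ((9/2)*(-41) - 38050)*(-1/35706) = (-369/2 - 38050)*(-1/35706) = -76469/2*(-1/35706) = 76469/71412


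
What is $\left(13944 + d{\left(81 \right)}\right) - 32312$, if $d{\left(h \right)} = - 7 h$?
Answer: $-18935$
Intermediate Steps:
$\left(13944 + d{\left(81 \right)}\right) - 32312 = \left(13944 - 567\right) - 32312 = 13377 - 32312 = -18935$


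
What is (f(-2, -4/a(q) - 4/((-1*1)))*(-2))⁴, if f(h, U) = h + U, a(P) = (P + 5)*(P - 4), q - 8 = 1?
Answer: 342102016/1500625 ≈ 227.97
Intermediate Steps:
q = 9 (q = 8 + 1 = 9)
a(P) = (-4 + P)*(5 + P) (a(P) = (5 + P)*(-4 + P) = (-4 + P)*(5 + P))
f(h, U) = U + h
(f(-2, -4/a(q) - 4/((-1*1)))*(-2))⁴ = (((-4/(-20 + 9 + 9²) - 4/((-1*1))) - 2)*(-2))⁴ = (((-4/(-20 + 9 + 81) - 4/(-1)) - 2)*(-2))⁴ = (((-4/70 - 4*(-1)) - 2)*(-2))⁴ = (((-4*1/70 + 4) - 2)*(-2))⁴ = (((-2/35 + 4) - 2)*(-2))⁴ = ((138/35 - 2)*(-2))⁴ = ((68/35)*(-2))⁴ = (-136/35)⁴ = 342102016/1500625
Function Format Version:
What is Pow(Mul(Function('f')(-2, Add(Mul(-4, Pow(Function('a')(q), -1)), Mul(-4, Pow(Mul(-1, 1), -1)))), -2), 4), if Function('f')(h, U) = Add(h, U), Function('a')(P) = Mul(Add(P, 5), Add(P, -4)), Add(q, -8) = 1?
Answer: Rational(342102016, 1500625) ≈ 227.97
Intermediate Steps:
q = 9 (q = Add(8, 1) = 9)
Function('a')(P) = Mul(Add(-4, P), Add(5, P)) (Function('a')(P) = Mul(Add(5, P), Add(-4, P)) = Mul(Add(-4, P), Add(5, P)))
Function('f')(h, U) = Add(U, h)
Pow(Mul(Function('f')(-2, Add(Mul(-4, Pow(Function('a')(q), -1)), Mul(-4, Pow(Mul(-1, 1), -1)))), -2), 4) = Pow(Mul(Add(Add(Mul(-4, Pow(Add(-20, 9, Pow(9, 2)), -1)), Mul(-4, Pow(Mul(-1, 1), -1))), -2), -2), 4) = Pow(Mul(Add(Add(Mul(-4, Pow(Add(-20, 9, 81), -1)), Mul(-4, Pow(-1, -1))), -2), -2), 4) = Pow(Mul(Add(Add(Mul(-4, Pow(70, -1)), Mul(-4, -1)), -2), -2), 4) = Pow(Mul(Add(Add(Mul(-4, Rational(1, 70)), 4), -2), -2), 4) = Pow(Mul(Add(Add(Rational(-2, 35), 4), -2), -2), 4) = Pow(Mul(Add(Rational(138, 35), -2), -2), 4) = Pow(Mul(Rational(68, 35), -2), 4) = Pow(Rational(-136, 35), 4) = Rational(342102016, 1500625)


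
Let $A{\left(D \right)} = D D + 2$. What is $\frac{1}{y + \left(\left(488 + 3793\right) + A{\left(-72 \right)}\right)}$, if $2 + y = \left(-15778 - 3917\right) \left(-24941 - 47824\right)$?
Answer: $\frac{1}{1433116140} \approx 6.9778 \cdot 10^{-10}$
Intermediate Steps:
$y = 1433106673$ ($y = -2 + \left(-15778 - 3917\right) \left(-24941 - 47824\right) = -2 - -1433106675 = -2 + 1433106675 = 1433106673$)
$A{\left(D \right)} = 2 + D^{2}$ ($A{\left(D \right)} = D^{2} + 2 = 2 + D^{2}$)
$\frac{1}{y + \left(\left(488 + 3793\right) + A{\left(-72 \right)}\right)} = \frac{1}{1433106673 + \left(\left(488 + 3793\right) + \left(2 + \left(-72\right)^{2}\right)\right)} = \frac{1}{1433106673 + \left(4281 + \left(2 + 5184\right)\right)} = \frac{1}{1433106673 + \left(4281 + 5186\right)} = \frac{1}{1433106673 + 9467} = \frac{1}{1433116140}$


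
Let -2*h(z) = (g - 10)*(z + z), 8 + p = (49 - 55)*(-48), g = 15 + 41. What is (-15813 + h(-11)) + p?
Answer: -15027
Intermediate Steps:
g = 56
p = 280 (p = -8 + (49 - 55)*(-48) = -8 - 6*(-48) = -8 + 288 = 280)
h(z) = -46*z (h(z) = -(56 - 10)*(z + z)/2 = -23*2*z = -46*z)
(-15813 + h(-11)) + p = (-15813 - 46*(-11)) + 280 = (-15813 + 506) + 280 = -15307 + 280 = -15027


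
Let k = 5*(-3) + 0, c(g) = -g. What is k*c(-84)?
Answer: -1260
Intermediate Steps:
k = -15 (k = -15 + 0 = -15)
k*c(-84) = -(-15)*(-84) = -15*84 = -1260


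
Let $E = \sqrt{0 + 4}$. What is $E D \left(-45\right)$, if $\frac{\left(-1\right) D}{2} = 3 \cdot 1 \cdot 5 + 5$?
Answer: $3600$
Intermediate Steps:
$E = 2$ ($E = \sqrt{4} = 2$)
$D = -40$ ($D = - 2 \left(3 \cdot 1 \cdot 5 + 5\right) = - 2 \left(3 \cdot 5 + 5\right) = - 2 \left(15 + 5\right) = \left(-2\right) 20 = -40$)
$E D \left(-45\right) = 2 \left(-40\right) \left(-45\right) = \left(-80\right) \left(-45\right) = 3600$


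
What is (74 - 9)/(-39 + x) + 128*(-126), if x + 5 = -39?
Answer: -1338689/83 ≈ -16129.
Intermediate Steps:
x = -44 (x = -5 - 39 = -44)
(74 - 9)/(-39 + x) + 128*(-126) = (74 - 9)/(-39 - 44) + 128*(-126) = 65/(-83) - 16128 = 65*(-1/83) - 16128 = -65/83 - 16128 = -1338689/83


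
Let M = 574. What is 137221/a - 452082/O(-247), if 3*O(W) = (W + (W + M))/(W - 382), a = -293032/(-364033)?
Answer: 3968368833827/366290 ≈ 1.0834e+7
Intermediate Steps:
a = 293032/364033 (a = -293032*(-1/364033) = 293032/364033 ≈ 0.80496)
O(W) = (574 + 2*W)/(3*(-382 + W)) (O(W) = ((W + (W + 574))/(W - 382))/3 = ((W + (574 + W))/(-382 + W))/3 = ((574 + 2*W)/(-382 + W))/3 = (574 + 2*W)/(3*(-382 + W)))
137221/a - 452082/O(-247) = 137221/(293032/364033) - 452082*3*(-382 - 247)/(2*(287 - 247)) = 137221*(364033/293032) - 452082/((⅔)*40/(-629)) = 49952972293/293032 - 452082/((⅔)*(-1/629)*40) = 49952972293/293032 - 452082/(-80/1887) = 49952972293/293032 - 452082*(-1887/80) = 49952972293/293032 + 426539367/40 = 3968368833827/366290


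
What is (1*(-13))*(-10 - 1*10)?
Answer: 260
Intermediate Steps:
(1*(-13))*(-10 - 1*10) = -13*(-10 - 10) = -13*(-20) = 260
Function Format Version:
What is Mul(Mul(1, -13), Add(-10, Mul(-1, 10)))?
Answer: 260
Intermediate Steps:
Mul(Mul(1, -13), Add(-10, Mul(-1, 10))) = Mul(-13, Add(-10, -10)) = Mul(-13, -20) = 260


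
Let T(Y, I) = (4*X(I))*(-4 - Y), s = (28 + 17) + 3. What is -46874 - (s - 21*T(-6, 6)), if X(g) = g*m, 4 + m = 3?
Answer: -47930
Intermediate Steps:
s = 48 (s = 45 + 3 = 48)
m = -1 (m = -4 + 3 = -1)
X(g) = -g (X(g) = g*(-1) = -g)
T(Y, I) = -4*I*(-4 - Y) (T(Y, I) = (4*(-I))*(-4 - Y) = (-4*I)*(-4 - Y) = -4*I*(-4 - Y))
-46874 - (s - 21*T(-6, 6)) = -46874 - (48 - 84*6*(4 - 6)) = -46874 - (48 - 84*6*(-2)) = -46874 - (48 - 21*(-48)) = -46874 - (48 + 1008) = -46874 - 1*1056 = -46874 - 1056 = -47930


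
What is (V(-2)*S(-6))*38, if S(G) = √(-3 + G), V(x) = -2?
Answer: -228*I ≈ -228.0*I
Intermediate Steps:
(V(-2)*S(-6))*38 = -2*√(-3 - 6)*38 = -6*I*38 = -228*I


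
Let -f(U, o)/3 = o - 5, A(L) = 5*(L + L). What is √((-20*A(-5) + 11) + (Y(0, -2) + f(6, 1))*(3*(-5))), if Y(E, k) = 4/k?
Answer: √861 ≈ 29.343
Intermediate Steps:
A(L) = 10*L (A(L) = 5*(2*L) = 10*L)
f(U, o) = 15 - 3*o (f(U, o) = -3*(o - 5) = -3*(-5 + o) = 15 - 3*o)
√((-20*A(-5) + 11) + (Y(0, -2) + f(6, 1))*(3*(-5))) = √((-200*(-5) + 11) + (4/(-2) + (15 - 3*1))*(3*(-5))) = √((-20*(-50) + 11) + (4*(-½) + (15 - 3))*(-15)) = √((1000 + 11) + (-2 + 12)*(-15)) = √(1011 + 10*(-15)) = √(1011 - 150) = √861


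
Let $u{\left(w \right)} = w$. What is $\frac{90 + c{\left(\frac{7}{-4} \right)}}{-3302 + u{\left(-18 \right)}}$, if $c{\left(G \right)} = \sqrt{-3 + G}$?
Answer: $- \frac{9}{332} - \frac{i \sqrt{19}}{6640} \approx -0.027108 - 0.00065646 i$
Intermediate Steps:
$\frac{90 + c{\left(\frac{7}{-4} \right)}}{-3302 + u{\left(-18 \right)}} = \frac{90 + \sqrt{-3 + \frac{7}{-4}}}{-3302 - 18} = \frac{90 + \sqrt{-3 + 7 \left(- \frac{1}{4}\right)}}{-3320} = \left(90 + \sqrt{-3 - \frac{7}{4}}\right) \left(- \frac{1}{3320}\right) = \left(90 + \sqrt{- \frac{19}{4}}\right) \left(- \frac{1}{3320}\right) = \left(90 + \frac{i \sqrt{19}}{2}\right) \left(- \frac{1}{3320}\right) = - \frac{9}{332} - \frac{i \sqrt{19}}{6640}$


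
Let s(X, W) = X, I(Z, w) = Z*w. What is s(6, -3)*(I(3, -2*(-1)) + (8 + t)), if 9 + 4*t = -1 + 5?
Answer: 153/2 ≈ 76.500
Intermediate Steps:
t = -5/4 (t = -9/4 + (-1 + 5)/4 = -9/4 + (1/4)*4 = -9/4 + 1 = -5/4 ≈ -1.2500)
s(6, -3)*(I(3, -2*(-1)) + (8 + t)) = 6*(3*(-2*(-1)) + (8 - 5/4)) = 6*(3*2 + 27/4) = 6*(6 + 27/4) = 6*(51/4) = 153/2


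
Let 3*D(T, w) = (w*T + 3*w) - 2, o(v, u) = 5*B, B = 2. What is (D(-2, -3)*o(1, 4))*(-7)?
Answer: 350/3 ≈ 116.67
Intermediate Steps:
o(v, u) = 10 (o(v, u) = 5*2 = 10)
D(T, w) = -⅔ + w + T*w/3 (D(T, w) = ((w*T + 3*w) - 2)/3 = ((T*w + 3*w) - 2)/3 = ((3*w + T*w) - 2)/3 = (-2 + 3*w + T*w)/3 = -⅔ + w + T*w/3)
(D(-2, -3)*o(1, 4))*(-7) = ((-⅔ - 3 + (⅓)*(-2)*(-3))*10)*(-7) = ((-⅔ - 3 + 2)*10)*(-7) = -5/3*10*(-7) = -50/3*(-7) = 350/3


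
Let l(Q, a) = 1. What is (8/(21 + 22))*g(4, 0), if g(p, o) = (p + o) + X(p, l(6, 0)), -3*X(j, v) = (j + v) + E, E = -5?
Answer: 32/43 ≈ 0.74419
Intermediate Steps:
X(j, v) = 5/3 - j/3 - v/3 (X(j, v) = -((j + v) - 5)/3 = -(-5 + j + v)/3 = 5/3 - j/3 - v/3)
g(p, o) = 4/3 + o + 2*p/3 (g(p, o) = (p + o) + (5/3 - p/3 - ⅓*1) = (o + p) + (5/3 - p/3 - ⅓) = (o + p) + (4/3 - p/3) = 4/3 + o + 2*p/3)
(8/(21 + 22))*g(4, 0) = (8/(21 + 22))*(4/3 + 0 + (⅔)*4) = (8/43)*(4/3 + 0 + 8/3) = ((1/43)*8)*4 = (8/43)*4 = 32/43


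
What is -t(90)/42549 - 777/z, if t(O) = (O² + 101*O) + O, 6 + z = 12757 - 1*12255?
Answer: -13877151/7034768 ≈ -1.9727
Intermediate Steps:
z = 496 (z = -6 + (12757 - 1*12255) = -6 + (12757 - 12255) = -6 + 502 = 496)
t(O) = O² + 102*O
-t(90)/42549 - 777/z = -90*(102 + 90)/42549 - 777/496 = -90*192*(1/42549) - 777*1/496 = -1*17280*(1/42549) - 777/496 = -17280*1/42549 - 777/496 = -5760/14183 - 777/496 = -13877151/7034768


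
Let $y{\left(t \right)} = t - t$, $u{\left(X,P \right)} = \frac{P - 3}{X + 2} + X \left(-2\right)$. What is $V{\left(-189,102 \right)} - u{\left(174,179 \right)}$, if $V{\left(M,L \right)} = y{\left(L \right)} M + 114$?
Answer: $461$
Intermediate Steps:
$u{\left(X,P \right)} = - 2 X + \frac{-3 + P}{2 + X}$ ($u{\left(X,P \right)} = \frac{-3 + P}{2 + X} - 2 X = - 2 X + \frac{-3 + P}{2 + X}$)
$y{\left(t \right)} = 0$
$V{\left(M,L \right)} = 114$ ($V{\left(M,L \right)} = 0 M + 114 = 0 + 114 = 114$)
$V{\left(-189,102 \right)} - u{\left(174,179 \right)} = 114 - \frac{-3 + 179 - 696 - 2 \cdot 174^{2}}{2 + 174} = 114 - \frac{-3 + 179 - 696 - 60552}{176} = 114 - \frac{1}{176} \left(-61072\right) = 114 - -347 = 114 + 347 = 461$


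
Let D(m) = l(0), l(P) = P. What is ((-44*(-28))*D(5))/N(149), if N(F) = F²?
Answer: 0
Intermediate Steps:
D(m) = 0
((-44*(-28))*D(5))/N(149) = (-44*(-28)*0)/(149²) = (1232*0)/22201 = 0*(1/22201) = 0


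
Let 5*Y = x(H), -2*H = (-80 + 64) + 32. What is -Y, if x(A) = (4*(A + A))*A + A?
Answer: -504/5 ≈ -100.80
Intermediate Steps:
H = -8 (H = -((-80 + 64) + 32)/2 = -(-16 + 32)/2 = -½*16 = -8)
x(A) = A + 8*A² (x(A) = (4*(2*A))*A + A = (8*A)*A + A = 8*A² + A = A + 8*A²)
Y = 504/5 (Y = (-8*(1 + 8*(-8)))/5 = (-8*(1 - 64))/5 = (-8*(-63))/5 = (⅕)*504 = 504/5 ≈ 100.80)
-Y = -1*504/5 = -504/5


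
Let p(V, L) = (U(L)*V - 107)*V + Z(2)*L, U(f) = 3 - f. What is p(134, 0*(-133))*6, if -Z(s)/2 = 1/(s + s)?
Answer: 237180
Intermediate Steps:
Z(s) = -1/s (Z(s) = -2/(s + s) = -2*1/(2*s) = -1/s)
p(V, L) = -L/2 + V*(-107 + V*(3 - L)) (p(V, L) = ((3 - L)*V - 107)*V + (-1/2)*L = (V*(3 - L) - 107)*V + (-1*½)*L = (-107 + V*(3 - L))*V - L/2 = V*(-107 + V*(3 - L)) - L/2 = -L/2 + V*(-107 + V*(3 - L)))
p(134, 0*(-133))*6 = (-107*134 - 0*(-133) - 1*134²*(-3 + 0*(-133)))*6 = (-14338 - ½*0 - 1*17956*(-3 + 0))*6 = (-14338 + 0 - 1*17956*(-3))*6 = (-14338 + 0 + 53868)*6 = 39530*6 = 237180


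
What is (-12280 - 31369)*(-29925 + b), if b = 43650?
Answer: -599082525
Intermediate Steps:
(-12280 - 31369)*(-29925 + b) = (-12280 - 31369)*(-29925 + 43650) = -43649*13725 = -599082525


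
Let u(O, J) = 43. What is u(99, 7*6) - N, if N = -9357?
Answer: 9400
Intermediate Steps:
u(99, 7*6) - N = 43 - 1*(-9357) = 43 + 9357 = 9400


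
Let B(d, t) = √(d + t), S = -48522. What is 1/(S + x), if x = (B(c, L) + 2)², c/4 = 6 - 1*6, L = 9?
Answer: -1/48497 ≈ -2.0620e-5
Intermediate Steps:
c = 0 (c = 4*(6 - 1*6) = 4*(6 - 6) = 4*0 = 0)
x = 25 (x = (√(0 + 9) + 2)² = (√9 + 2)² = (3 + 2)² = 5² = 25)
1/(S + x) = 1/(-48522 + 25) = 1/(-48497) = -1/48497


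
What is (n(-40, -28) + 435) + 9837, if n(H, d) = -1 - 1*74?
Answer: 10197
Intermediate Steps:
n(H, d) = -75 (n(H, d) = -1 - 74 = -75)
(n(-40, -28) + 435) + 9837 = (-75 + 435) + 9837 = 360 + 9837 = 10197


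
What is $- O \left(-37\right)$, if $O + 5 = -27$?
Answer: $-1184$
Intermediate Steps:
$O = -32$ ($O = -5 - 27 = -32$)
$- O \left(-37\right) = \left(-1\right) \left(-32\right) \left(-37\right) = 32 \left(-37\right) = -1184$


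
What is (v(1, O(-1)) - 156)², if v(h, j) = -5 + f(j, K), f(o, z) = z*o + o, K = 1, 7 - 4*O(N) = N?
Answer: 24649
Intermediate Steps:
O(N) = 7/4 - N/4
f(o, z) = o + o*z (f(o, z) = o*z + o = o + o*z)
v(h, j) = -5 + 2*j (v(h, j) = -5 + j*(1 + 1) = -5 + j*2 = -5 + 2*j)
(v(1, O(-1)) - 156)² = ((-5 + 2*(7/4 - ¼*(-1))) - 156)² = ((-5 + 2*(7/4 + ¼)) - 156)² = ((-5 + 2*2) - 156)² = ((-5 + 4) - 156)² = (-1 - 156)² = (-157)² = 24649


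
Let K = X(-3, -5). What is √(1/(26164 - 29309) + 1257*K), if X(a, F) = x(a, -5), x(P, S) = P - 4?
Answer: 2*I*√21757783030/3145 ≈ 93.803*I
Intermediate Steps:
x(P, S) = -4 + P
X(a, F) = -4 + a
K = -7 (K = -4 - 3 = -7)
√(1/(26164 - 29309) + 1257*K) = √(1/(26164 - 29309) + 1257*(-7)) = √(1/(-3145) - 8799) = √(-1/3145 - 8799) = √(-27672856/3145) = 2*I*√21757783030/3145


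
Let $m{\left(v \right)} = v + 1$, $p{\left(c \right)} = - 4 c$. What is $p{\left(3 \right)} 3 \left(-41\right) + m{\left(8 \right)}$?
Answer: $1485$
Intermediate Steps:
$m{\left(v \right)} = 1 + v$
$p{\left(3 \right)} 3 \left(-41\right) + m{\left(8 \right)} = \left(-4\right) 3 \cdot 3 \left(-41\right) + \left(1 + 8\right) = \left(-12\right) 3 \left(-41\right) + 9 = \left(-36\right) \left(-41\right) + 9 = 1476 + 9 = 1485$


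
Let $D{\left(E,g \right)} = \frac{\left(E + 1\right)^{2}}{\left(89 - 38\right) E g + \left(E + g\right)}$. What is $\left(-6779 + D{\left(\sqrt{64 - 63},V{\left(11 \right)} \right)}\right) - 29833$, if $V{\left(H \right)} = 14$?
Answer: $- \frac{26690144}{729} \approx -36612.0$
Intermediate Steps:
$D{\left(E,g \right)} = \frac{\left(1 + E\right)^{2}}{E + g + 51 E g}$ ($D{\left(E,g \right)} = \frac{\left(1 + E\right)^{2}}{\left(89 - 38\right) E g + \left(E + g\right)} = \frac{\left(1 + E\right)^{2}}{51 E g + \left(E + g\right)} = \frac{\left(1 + E\right)^{2}}{E + g + 51 E g}$)
$\left(-6779 + D{\left(\sqrt{64 - 63},V{\left(11 \right)} \right)}\right) - 29833 = \left(-6779 + \frac{\left(1 + \sqrt{64 - 63}\right)^{2}}{\sqrt{64 - 63} + 14 + 51 \sqrt{64 - 63} \cdot 14}\right) - 29833 = \left(-6779 + \frac{\left(1 + \sqrt{1}\right)^{2}}{\sqrt{1} + 14 + 51 \sqrt{1} \cdot 14}\right) - 29833 = \left(-6779 + \frac{\left(1 + 1\right)^{2}}{1 + 14 + 51 \cdot 1 \cdot 14}\right) - 29833 = \left(-6779 + \frac{2^{2}}{1 + 14 + 714}\right) - 29833 = \left(-6779 + \frac{4}{729}\right) - 29833 = - \frac{4941887}{729} - 29833 = - \frac{26690144}{729}$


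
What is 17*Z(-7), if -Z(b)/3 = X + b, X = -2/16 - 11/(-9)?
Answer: 7225/24 ≈ 301.04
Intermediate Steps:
X = 79/72 (X = -2*1/16 - 11*(-⅑) = -⅛ + 11/9 = 79/72 ≈ 1.0972)
Z(b) = -79/24 - 3*b (Z(b) = -3*(79/72 + b) = -79/24 - 3*b)
17*Z(-7) = 17*(-79/24 - 3*(-7)) = 17*(-79/24 + 21) = 17*(425/24) = 7225/24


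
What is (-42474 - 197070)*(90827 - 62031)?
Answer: -6897909024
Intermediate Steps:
(-42474 - 197070)*(90827 - 62031) = -239544*28796 = -6897909024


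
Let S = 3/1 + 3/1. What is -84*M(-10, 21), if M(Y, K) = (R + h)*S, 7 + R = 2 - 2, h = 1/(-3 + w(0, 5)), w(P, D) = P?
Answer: 3696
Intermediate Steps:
S = 6 (S = 3*1 + 3*1 = 3 + 3 = 6)
h = -⅓ (h = 1/(-3 + 0) = 1/(-3) = -⅓ ≈ -0.33333)
R = -7 (R = -7 + (2 - 2) = -7 + 0 = -7)
M(Y, K) = -44 (M(Y, K) = (-7 - ⅓)*6 = -22/3*6 = -44)
-84*M(-10, 21) = -84*(-44) = 3696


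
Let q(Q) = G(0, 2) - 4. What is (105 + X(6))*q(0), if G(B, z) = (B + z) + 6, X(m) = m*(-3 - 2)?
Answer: 300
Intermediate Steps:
X(m) = -5*m (X(m) = m*(-5) = -5*m)
G(B, z) = 6 + B + z
q(Q) = 4 (q(Q) = (6 + 0 + 2) - 4 = 8 - 4 = 4)
(105 + X(6))*q(0) = (105 - 5*6)*4 = (105 - 30)*4 = 75*4 = 300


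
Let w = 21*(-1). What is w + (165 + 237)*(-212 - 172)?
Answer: -154389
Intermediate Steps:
w = -21
w + (165 + 237)*(-212 - 172) = -21 + (165 + 237)*(-212 - 172) = -21 + 402*(-384) = -21 - 154368 = -154389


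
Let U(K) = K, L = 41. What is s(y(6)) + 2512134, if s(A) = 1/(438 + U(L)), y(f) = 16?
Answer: 1203312187/479 ≈ 2.5121e+6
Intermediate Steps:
s(A) = 1/479 (s(A) = 1/(438 + 41) = 1/479)
s(y(6)) + 2512134 = 1/479 + 2512134 = 1203312187/479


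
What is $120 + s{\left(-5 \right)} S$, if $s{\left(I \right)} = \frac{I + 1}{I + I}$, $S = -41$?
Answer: $\frac{518}{5} \approx 103.6$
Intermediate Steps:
$s{\left(I \right)} = \frac{1 + I}{2 I}$
$120 + s{\left(-5 \right)} S = 120 + \frac{1 - 5}{2 \left(-5\right)} \left(-41\right) = 120 + \frac{1}{2} \left(- \frac{1}{5}\right) \left(-4\right) \left(-41\right) = 120 + \frac{2}{5} \left(-41\right) = 120 - \frac{82}{5} = \frac{518}{5}$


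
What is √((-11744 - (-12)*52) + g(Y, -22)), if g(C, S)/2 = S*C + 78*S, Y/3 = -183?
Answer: 98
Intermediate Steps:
Y = -549 (Y = 3*(-183) = -549)
g(C, S) = 156*S + 2*C*S (g(C, S) = 2*(S*C + 78*S) = 2*(C*S + 78*S) = 2*(78*S + C*S) = 156*S + 2*C*S)
√((-11744 - (-12)*52) + g(Y, -22)) = √((-11744 - (-12)*52) + 2*(-22)*(78 - 549)) = √((-11744 - 1*(-624)) + 2*(-22)*(-471)) = √((-11744 + 624) + 20724) = √(-11120 + 20724) = √9604 = 98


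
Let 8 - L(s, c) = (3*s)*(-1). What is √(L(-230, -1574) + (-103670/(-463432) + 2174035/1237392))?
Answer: I*√24264170534184188467457/5973406764 ≈ 26.077*I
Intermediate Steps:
L(s, c) = 8 + 3*s (L(s, c) = 8 - 3*s*(-1) = 8 - (-3)*s = 8 + 3*s)
√(L(-230, -1574) + (-103670/(-463432) + 2174035/1237392)) = √((8 + 3*(-230)) + (-103670/(-463432) + 2174035/1237392)) = √((8 - 690) + (-103670*(-1/463432) + 2174035*(1/1237392))) = √(-682 + (51835/231716 + 2174035/1237392)) = √(-682 + 141974727095/71680881168) = √(-48744386229481/71680881168) = I*√24264170534184188467457/5973406764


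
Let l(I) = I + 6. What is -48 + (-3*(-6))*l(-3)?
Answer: 6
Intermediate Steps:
l(I) = 6 + I
-48 + (-3*(-6))*l(-3) = -48 + (-3*(-6))*(6 - 3) = -48 + 18*3 = -48 + 54 = 6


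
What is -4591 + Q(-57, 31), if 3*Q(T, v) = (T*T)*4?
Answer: -259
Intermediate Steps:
Q(T, v) = 4*T²/3 (Q(T, v) = ((T*T)*4)/3 = (T²*4)/3 = (4*T²)/3 = 4*T²/3)
-4591 + Q(-57, 31) = -4591 + (4/3)*(-57)² = -4591 + (4/3)*3249 = -4591 + 4332 = -259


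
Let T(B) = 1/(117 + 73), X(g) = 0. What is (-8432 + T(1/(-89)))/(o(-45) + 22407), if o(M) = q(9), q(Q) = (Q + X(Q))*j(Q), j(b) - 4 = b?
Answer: -1602079/4279560 ≈ -0.37436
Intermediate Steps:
j(b) = 4 + b
q(Q) = Q*(4 + Q) (q(Q) = (Q + 0)*(4 + Q) = Q*(4 + Q))
o(M) = 117 (o(M) = 9*(4 + 9) = 9*13 = 117)
T(B) = 1/190
(-8432 + T(1/(-89)))/(o(-45) + 22407) = (-8432 + 1/190)/(117 + 22407) = -1602079/190/22524 = -1602079/190*1/22524 = -1602079/4279560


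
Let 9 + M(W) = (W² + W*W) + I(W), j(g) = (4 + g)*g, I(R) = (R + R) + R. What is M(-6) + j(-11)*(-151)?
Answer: -11582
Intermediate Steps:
I(R) = 3*R (I(R) = 2*R + R = 3*R)
j(g) = g*(4 + g)
M(W) = -9 + 2*W² + 3*W (M(W) = -9 + ((W² + W*W) + 3*W) = -9 + ((W² + W²) + 3*W) = -9 + (2*W² + 3*W) = -9 + 2*W² + 3*W)
M(-6) + j(-11)*(-151) = (-9 + 2*(-6)² + 3*(-6)) - 11*(4 - 11)*(-151) = (-9 + 2*36 - 18) - 11*(-7)*(-151) = (-9 + 72 - 18) + 77*(-151) = 45 - 11627 = -11582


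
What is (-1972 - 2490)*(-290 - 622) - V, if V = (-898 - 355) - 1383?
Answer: 4071980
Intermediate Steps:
V = -2636 (V = -1253 - 1383 = -2636)
(-1972 - 2490)*(-290 - 622) - V = (-1972 - 2490)*(-290 - 622) - 1*(-2636) = -4462*(-912) + 2636 = 4069344 + 2636 = 4071980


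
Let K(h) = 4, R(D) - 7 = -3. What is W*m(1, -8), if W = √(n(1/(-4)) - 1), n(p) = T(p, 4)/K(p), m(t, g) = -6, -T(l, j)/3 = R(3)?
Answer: -12*I ≈ -12.0*I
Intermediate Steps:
R(D) = 4 (R(D) = 7 - 3 = 4)
T(l, j) = -12 (T(l, j) = -3*4 = -12)
n(p) = -3 (n(p) = -12/4 = -12*¼ = -3)
W = 2*I (W = √(-3 - 1) = √(-4) = 2*I ≈ 2.0*I)
W*m(1, -8) = (2*I)*(-6) = -12*I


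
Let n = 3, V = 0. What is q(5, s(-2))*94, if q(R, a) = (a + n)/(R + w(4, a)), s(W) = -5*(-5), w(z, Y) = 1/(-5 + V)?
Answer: 1645/3 ≈ 548.33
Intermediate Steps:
w(z, Y) = -⅕ (w(z, Y) = 1/(-5 + 0) = 1/(-5) = -⅕)
s(W) = 25
q(R, a) = (3 + a)/(-⅕ + R) (q(R, a) = (a + 3)/(R - ⅕) = (3 + a)/(-⅕ + R))
q(5, s(-2))*94 = (5*(3 + 25)/(-1 + 5*5))*94 = (5*28/(-1 + 25))*94 = (5*28/24)*94 = (5*(1/24)*28)*94 = (35/6)*94 = 1645/3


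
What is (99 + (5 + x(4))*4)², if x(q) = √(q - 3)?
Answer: 15129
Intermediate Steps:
x(q) = √(-3 + q)
(99 + (5 + x(4))*4)² = (99 + (5 + √(-3 + 4))*4)² = (99 + (5 + √1)*4)² = (99 + (5 + 1)*4)² = (99 + 6*4)² = (99 + 24)² = 123² = 15129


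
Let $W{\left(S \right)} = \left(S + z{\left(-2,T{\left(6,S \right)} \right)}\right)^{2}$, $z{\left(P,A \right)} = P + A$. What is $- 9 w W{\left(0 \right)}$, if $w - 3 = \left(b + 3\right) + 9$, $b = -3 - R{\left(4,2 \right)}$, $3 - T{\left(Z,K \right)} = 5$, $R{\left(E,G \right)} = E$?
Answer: $-1152$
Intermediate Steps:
$T{\left(Z,K \right)} = -2$ ($T{\left(Z,K \right)} = 3 - 5 = -2$)
$z{\left(P,A \right)} = A + P$
$W{\left(S \right)} = \left(-4 + S\right)^{2}$ ($W{\left(S \right)} = \left(S - 4\right)^{2} = \left(-4 + S\right)^{2}$)
$b = -7$ ($b = -3 - 4 = -7$)
$w = 8$ ($w = 3 + \left(\left(-7 + 3\right) + 9\right) = 3 + \left(-4 + 9\right) = 3 + 5 = 8$)
$- 9 w W{\left(0 \right)} = \left(-9\right) 8 \left(-4 + 0\right)^{2} = - 72 \left(-4\right)^{2} = \left(-72\right) 16 = -1152$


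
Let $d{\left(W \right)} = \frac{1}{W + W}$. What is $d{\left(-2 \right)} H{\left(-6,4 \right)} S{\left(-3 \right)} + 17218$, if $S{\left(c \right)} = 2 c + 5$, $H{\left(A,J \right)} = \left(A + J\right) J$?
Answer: $17216$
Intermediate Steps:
$d{\left(W \right)} = \frac{1}{2 W}$
$H{\left(A,J \right)} = J \left(A + J\right)$
$S{\left(c \right)} = 5 + 2 c$
$d{\left(-2 \right)} H{\left(-6,4 \right)} S{\left(-3 \right)} + 17218 = \frac{1}{2 \left(-2\right)} 4 \left(-6 + 4\right) \left(5 + 2 \left(-3\right)\right) + 17218 = \frac{1}{2} \left(- \frac{1}{2}\right) 4 \left(-2\right) \left(5 - 6\right) + 17218 = \left(- \frac{1}{4}\right) \left(-8\right) \left(-1\right) + 17218 = 2 \left(-1\right) + 17218 = -2 + 17218 = 17216$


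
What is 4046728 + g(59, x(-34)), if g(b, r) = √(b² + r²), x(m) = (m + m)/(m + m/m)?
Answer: 4046728 + 29*√4513/33 ≈ 4.0468e+6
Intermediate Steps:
x(m) = 2*m/(1 + m) (x(m) = (2*m)/(m + 1) = (2*m)/(1 + m) = 2*m/(1 + m))
4046728 + g(59, x(-34)) = 4046728 + √(59² + (2*(-34)/(1 - 34))²) = 4046728 + √(3481 + (2*(-34)/(-33))²) = 4046728 + √(3481 + (2*(-34)*(-1/33))²) = 4046728 + √(3481 + (68/33)²) = 4046728 + √(3481 + 4624/1089) = 4046728 + √(3795433/1089) = 4046728 + 29*√4513/33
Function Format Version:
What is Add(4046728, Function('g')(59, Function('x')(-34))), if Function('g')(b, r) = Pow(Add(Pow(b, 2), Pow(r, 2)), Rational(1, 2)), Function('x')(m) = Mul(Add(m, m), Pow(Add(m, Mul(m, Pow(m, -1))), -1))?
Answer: Add(4046728, Mul(Rational(29, 33), Pow(4513, Rational(1, 2)))) ≈ 4.0468e+6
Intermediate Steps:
Function('x')(m) = Mul(2, m, Pow(Add(1, m), -1)) (Function('x')(m) = Mul(Mul(2, m), Pow(Add(m, 1), -1)) = Mul(Mul(2, m), Pow(Add(1, m), -1)) = Mul(2, m, Pow(Add(1, m), -1)))
Add(4046728, Function('g')(59, Function('x')(-34))) = Add(4046728, Pow(Add(Pow(59, 2), Pow(Mul(2, -34, Pow(Add(1, -34), -1)), 2)), Rational(1, 2))) = Add(4046728, Pow(Add(3481, Pow(Mul(2, -34, Pow(-33, -1)), 2)), Rational(1, 2))) = Add(4046728, Pow(Add(3481, Pow(Mul(2, -34, Rational(-1, 33)), 2)), Rational(1, 2))) = Add(4046728, Pow(Add(3481, Pow(Rational(68, 33), 2)), Rational(1, 2))) = Add(4046728, Pow(Add(3481, Rational(4624, 1089)), Rational(1, 2))) = Add(4046728, Pow(Rational(3795433, 1089), Rational(1, 2))) = Add(4046728, Mul(Rational(29, 33), Pow(4513, Rational(1, 2))))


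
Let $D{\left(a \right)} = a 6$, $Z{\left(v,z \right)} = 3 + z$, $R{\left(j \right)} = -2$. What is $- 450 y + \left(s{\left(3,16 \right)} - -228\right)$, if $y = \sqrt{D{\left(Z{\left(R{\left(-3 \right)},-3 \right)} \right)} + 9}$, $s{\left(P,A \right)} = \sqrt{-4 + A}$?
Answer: $-1122 + 2 \sqrt{3} \approx -1118.5$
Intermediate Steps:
$D{\left(a \right)} = 6 a$
$y = 3$ ($y = \sqrt{6 \left(3 - 3\right) + 9} = \sqrt{6 \cdot 0 + 9} = \sqrt{0 + 9} = \sqrt{9} = 3$)
$- 450 y + \left(s{\left(3,16 \right)} - -228\right) = \left(-450\right) 3 + \left(\sqrt{-4 + 16} - -228\right) = -1350 + \left(\sqrt{12} + 228\right) = -1350 + \left(2 \sqrt{3} + 228\right) = -1350 + \left(228 + 2 \sqrt{3}\right) = -1122 + 2 \sqrt{3}$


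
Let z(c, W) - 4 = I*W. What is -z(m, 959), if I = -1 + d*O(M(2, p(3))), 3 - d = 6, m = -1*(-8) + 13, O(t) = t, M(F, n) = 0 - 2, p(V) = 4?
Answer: -4799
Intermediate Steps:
M(F, n) = -2
m = 21 (m = 8 + 13 = 21)
d = -3 (d = 3 - 1*6 = 3 - 6 = -3)
I = 5 (I = -1 - 3*(-2) = -1 + 6 = 5)
z(c, W) = 4 + 5*W
-z(m, 959) = -(4 + 5*959) = -(4 + 4795) = -1*4799 = -4799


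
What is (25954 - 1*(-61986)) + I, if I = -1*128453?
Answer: -40513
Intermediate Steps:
I = -128453
(25954 - 1*(-61986)) + I = (25954 - 1*(-61986)) - 128453 = (25954 + 61986) - 128453 = 87940 - 128453 = -40513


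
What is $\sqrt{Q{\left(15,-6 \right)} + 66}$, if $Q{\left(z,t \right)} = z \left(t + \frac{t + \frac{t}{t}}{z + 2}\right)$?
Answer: $\frac{i \sqrt{8211}}{17} \approx 5.3303 i$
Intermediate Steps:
$Q{\left(z,t \right)} = z \left(t + \frac{1 + t}{2 + z}\right)$ ($Q{\left(z,t \right)} = z \left(t + \frac{t + 1}{2 + z}\right) = z \left(t + \frac{1 + t}{2 + z}\right)$)
$\sqrt{Q{\left(15,-6 \right)} + 66} = \sqrt{\frac{15 \left(1 + 3 \left(-6\right) - 90\right)}{2 + 15} + 66} = \sqrt{\frac{15 \left(1 - 18 - 90\right)}{17} + 66} = \sqrt{15 \cdot \frac{1}{17} \left(-107\right) + 66} = \sqrt{- \frac{1605}{17} + 66} = \sqrt{- \frac{483}{17}} = \frac{i \sqrt{8211}}{17}$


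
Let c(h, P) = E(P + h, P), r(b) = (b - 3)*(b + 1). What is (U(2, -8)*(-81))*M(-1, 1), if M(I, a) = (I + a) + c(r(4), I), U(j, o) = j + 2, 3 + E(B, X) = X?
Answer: 1296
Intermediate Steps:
E(B, X) = -3 + X
U(j, o) = 2 + j
r(b) = (1 + b)*(-3 + b) (r(b) = (-3 + b)*(1 + b) = (1 + b)*(-3 + b))
c(h, P) = -3 + P
M(I, a) = -3 + a + 2*I (M(I, a) = (I + a) + (-3 + I) = -3 + a + 2*I)
(U(2, -8)*(-81))*M(-1, 1) = ((2 + 2)*(-81))*(-3 + 1 + 2*(-1)) = (4*(-81))*(-3 + 1 - 2) = -324*(-4) = 1296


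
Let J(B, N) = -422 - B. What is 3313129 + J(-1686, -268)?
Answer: 3314393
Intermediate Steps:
3313129 + J(-1686, -268) = 3313129 + (-422 - 1*(-1686)) = 3313129 + (-422 + 1686) = 3313129 + 1264 = 3314393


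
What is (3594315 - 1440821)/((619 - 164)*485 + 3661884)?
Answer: 2153494/3882559 ≈ 0.55466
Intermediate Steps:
(3594315 - 1440821)/((619 - 164)*485 + 3661884) = 2153494/(455*485 + 3661884) = 2153494/(220675 + 3661884) = 2153494/3882559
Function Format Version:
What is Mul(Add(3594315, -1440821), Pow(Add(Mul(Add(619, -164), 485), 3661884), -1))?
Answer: Rational(2153494, 3882559) ≈ 0.55466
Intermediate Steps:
Mul(Add(3594315, -1440821), Pow(Add(Mul(Add(619, -164), 485), 3661884), -1)) = Mul(2153494, Pow(Add(Mul(455, 485), 3661884), -1)) = Mul(2153494, Pow(Add(220675, 3661884), -1)) = Mul(2153494, Pow(3882559, -1)) = Mul(2153494, Rational(1, 3882559)) = Rational(2153494, 3882559)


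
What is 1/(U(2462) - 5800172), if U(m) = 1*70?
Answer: -1/5800102 ≈ -1.7241e-7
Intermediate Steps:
U(m) = 70
1/(U(2462) - 5800172) = 1/(70 - 5800172) = 1/(-5800102) = -1/5800102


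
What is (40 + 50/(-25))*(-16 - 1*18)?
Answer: -1292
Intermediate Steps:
(40 + 50/(-25))*(-16 - 1*18) = (40 + 50*(-1/25))*(-16 - 18) = (40 - 2)*(-34) = 38*(-34) = -1292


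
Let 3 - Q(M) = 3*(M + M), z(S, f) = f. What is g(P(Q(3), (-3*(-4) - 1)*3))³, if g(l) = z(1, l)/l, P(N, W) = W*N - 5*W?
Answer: 1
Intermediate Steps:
Q(M) = 3 - 6*M (Q(M) = 3 - 3*(M + M) = 3 - 3*2*M = 3 - 6*M)
P(N, W) = -5*W + N*W (P(N, W) = N*W - 5*W = -5*W + N*W)
g(l) = 1 (g(l) = l/l = 1)
g(P(Q(3), (-3*(-4) - 1)*3))³ = 1³ = 1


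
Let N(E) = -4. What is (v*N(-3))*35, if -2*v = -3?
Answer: -210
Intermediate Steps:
v = 3/2 (v = -1/2*(-3) = 3/2 ≈ 1.5000)
(v*N(-3))*35 = ((3/2)*(-4))*35 = -6*35 = -210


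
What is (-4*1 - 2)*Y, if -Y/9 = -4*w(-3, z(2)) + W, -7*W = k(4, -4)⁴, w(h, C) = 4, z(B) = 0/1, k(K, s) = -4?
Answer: -19872/7 ≈ -2838.9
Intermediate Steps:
z(B) = 0 (z(B) = 0*1 = 0)
W = -256/7 (W = -⅐*(-4)⁴ = -⅐*256 = -256/7 ≈ -36.571)
Y = 3312/7 (Y = -9*(-4*4 - 256/7) = -9*(-16 - 256/7) = -9*(-368/7) = 3312/7 ≈ 473.14)
(-4*1 - 2)*Y = (-4*1 - 2)*(3312/7) = (-4 - 2)*(3312/7) = -6*3312/7 = -19872/7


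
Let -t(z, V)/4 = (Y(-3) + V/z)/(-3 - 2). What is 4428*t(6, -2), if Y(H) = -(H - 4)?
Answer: 23616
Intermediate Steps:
Y(H) = 4 - H (Y(H) = -(-4 + H) = 4 - H)
t(z, V) = 28/5 + 4*V/(5*z) (t(z, V) = -4*((4 - 1*(-3)) + V/z)/(-3 - 2) = -4*((4 + 3) + V/z)/(-5) = -4*(7 + V/z)*(-1)/5 = -4*(-7/5 - V/(5*z)) = 28/5 + 4*V/(5*z))
4428*t(6, -2) = 4428*((⅘)*(-2 + 7*6)/6) = 4428*((⅘)*(⅙)*(-2 + 42)) = 4428*((⅘)*(⅙)*40) = 4428*(16/3) = 23616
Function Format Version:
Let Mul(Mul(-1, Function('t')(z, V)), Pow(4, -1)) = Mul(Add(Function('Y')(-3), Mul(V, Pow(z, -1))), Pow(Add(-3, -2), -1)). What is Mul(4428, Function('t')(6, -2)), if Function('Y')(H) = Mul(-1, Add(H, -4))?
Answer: 23616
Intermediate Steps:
Function('Y')(H) = Add(4, Mul(-1, H)) (Function('Y')(H) = Mul(-1, Add(-4, H)) = Add(4, Mul(-1, H)))
Function('t')(z, V) = Add(Rational(28, 5), Mul(Rational(4, 5), V, Pow(z, -1))) (Function('t')(z, V) = Mul(-4, Mul(Add(Add(4, Mul(-1, -3)), Mul(V, Pow(z, -1))), Pow(Add(-3, -2), -1))) = Mul(-4, Mul(Add(Add(4, 3), Mul(V, Pow(z, -1))), Pow(-5, -1))) = Mul(-4, Mul(Add(7, Mul(V, Pow(z, -1))), Rational(-1, 5))) = Mul(-4, Add(Rational(-7, 5), Mul(Rational(-1, 5), V, Pow(z, -1)))) = Add(Rational(28, 5), Mul(Rational(4, 5), V, Pow(z, -1))))
Mul(4428, Function('t')(6, -2)) = Mul(4428, Mul(Rational(4, 5), Pow(6, -1), Add(-2, Mul(7, 6)))) = Mul(4428, Mul(Rational(4, 5), Rational(1, 6), Add(-2, 42))) = Mul(4428, Mul(Rational(4, 5), Rational(1, 6), 40)) = Mul(4428, Rational(16, 3)) = 23616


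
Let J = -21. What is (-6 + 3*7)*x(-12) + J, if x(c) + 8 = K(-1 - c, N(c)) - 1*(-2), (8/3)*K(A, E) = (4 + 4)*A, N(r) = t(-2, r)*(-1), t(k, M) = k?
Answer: 384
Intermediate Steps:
N(r) = 2 (N(r) = -2*(-1) = 2)
K(A, E) = 3*A (K(A, E) = 3*((4 + 4)*A)/8 = 3*(8*A)/8 = 3*A)
x(c) = -9 - 3*c (x(c) = -8 + (3*(-1 - c) - 1*(-2)) = -8 + ((-3 - 3*c) + 2) = -8 + (-1 - 3*c) = -9 - 3*c)
(-6 + 3*7)*x(-12) + J = (-6 + 3*7)*(-9 - 3*(-12)) - 21 = (-6 + 21)*(-9 + 36) - 21 = 15*27 - 21 = 405 - 21 = 384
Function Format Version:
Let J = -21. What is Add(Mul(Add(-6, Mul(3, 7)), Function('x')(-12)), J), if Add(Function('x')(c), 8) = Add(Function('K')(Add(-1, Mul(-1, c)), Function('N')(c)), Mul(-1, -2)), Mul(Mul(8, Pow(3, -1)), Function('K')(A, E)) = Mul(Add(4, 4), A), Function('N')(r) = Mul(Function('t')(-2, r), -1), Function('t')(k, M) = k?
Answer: 384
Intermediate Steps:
Function('N')(r) = 2 (Function('N')(r) = Mul(-2, -1) = 2)
Function('K')(A, E) = Mul(3, A) (Function('K')(A, E) = Mul(Rational(3, 8), Mul(Add(4, 4), A)) = Mul(Rational(3, 8), Mul(8, A)) = Mul(3, A))
Function('x')(c) = Add(-9, Mul(-3, c)) (Function('x')(c) = Add(-8, Add(Mul(3, Add(-1, Mul(-1, c))), Mul(-1, -2))) = Add(-8, Add(Add(-3, Mul(-3, c)), 2)) = Add(-8, Add(-1, Mul(-3, c))) = Add(-9, Mul(-3, c)))
Add(Mul(Add(-6, Mul(3, 7)), Function('x')(-12)), J) = Add(Mul(Add(-6, Mul(3, 7)), Add(-9, Mul(-3, -12))), -21) = Add(Mul(Add(-6, 21), Add(-9, 36)), -21) = Add(Mul(15, 27), -21) = Add(405, -21) = 384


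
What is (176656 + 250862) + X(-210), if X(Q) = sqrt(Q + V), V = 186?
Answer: 427518 + 2*I*sqrt(6) ≈ 4.2752e+5 + 4.899*I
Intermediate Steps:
X(Q) = sqrt(186 + Q) (X(Q) = sqrt(Q + 186) = sqrt(186 + Q))
(176656 + 250862) + X(-210) = (176656 + 250862) + sqrt(186 - 210) = 427518 + sqrt(-24) = 427518 + 2*I*sqrt(6)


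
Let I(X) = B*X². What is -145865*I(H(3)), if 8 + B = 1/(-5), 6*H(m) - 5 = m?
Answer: 19137488/9 ≈ 2.1264e+6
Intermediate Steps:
H(m) = ⅚ + m/6
B = -41/5 (B = -8 + 1/(-5) = -8 - ⅕ = -41/5 ≈ -8.2000)
I(X) = -41*X²/5
-145865*I(H(3)) = -(-1196093)*(⅚ + (⅙)*3)² = -(-1196093)*(⅚ + ½)² = -(-1196093)*(4/3)² = -(-1196093)*16/9 = -145865*(-656/45) = 19137488/9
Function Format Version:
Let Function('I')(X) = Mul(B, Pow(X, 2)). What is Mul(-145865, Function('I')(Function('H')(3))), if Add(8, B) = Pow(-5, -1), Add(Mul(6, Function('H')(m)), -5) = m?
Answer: Rational(19137488, 9) ≈ 2.1264e+6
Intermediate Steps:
Function('H')(m) = Add(Rational(5, 6), Mul(Rational(1, 6), m))
B = Rational(-41, 5) (B = Add(-8, Pow(-5, -1)) = Add(-8, Rational(-1, 5)) = Rational(-41, 5) ≈ -8.2000)
Function('I')(X) = Mul(Rational(-41, 5), Pow(X, 2))
Mul(-145865, Function('I')(Function('H')(3))) = Mul(-145865, Mul(Rational(-41, 5), Pow(Add(Rational(5, 6), Mul(Rational(1, 6), 3)), 2))) = Mul(-145865, Mul(Rational(-41, 5), Pow(Add(Rational(5, 6), Rational(1, 2)), 2))) = Mul(-145865, Mul(Rational(-41, 5), Pow(Rational(4, 3), 2))) = Mul(-145865, Mul(Rational(-41, 5), Rational(16, 9))) = Mul(-145865, Rational(-656, 45)) = Rational(19137488, 9)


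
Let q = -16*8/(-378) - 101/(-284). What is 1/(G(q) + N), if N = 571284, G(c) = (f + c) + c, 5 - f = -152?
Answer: 26838/15336370823 ≈ 1.7500e-6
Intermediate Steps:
q = 37265/53676 (q = -128*(-1/378) - 101*(-1/284) = 64/189 + 101/284 = 37265/53676 ≈ 0.69426)
f = 157 (f = 5 - 1*(-152) = 5 + 152 = 157)
G(c) = 157 + 2*c (G(c) = (157 + c) + c = 157 + 2*c)
1/(G(q) + N) = 1/((157 + 2*(37265/53676)) + 571284) = 1/((157 + 37265/26838) + 571284) = 1/(4250831/26838 + 571284) = 1/(15336370823/26838) = 26838/15336370823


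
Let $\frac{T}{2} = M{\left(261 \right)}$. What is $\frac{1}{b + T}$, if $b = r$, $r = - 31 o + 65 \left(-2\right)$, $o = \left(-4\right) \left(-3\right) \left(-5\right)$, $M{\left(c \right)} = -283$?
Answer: $\frac{1}{1164} \approx 0.00085911$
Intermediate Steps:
$o = -60$ ($o = 12 \left(-5\right) = -60$)
$T = -566$ ($T = 2 \left(-283\right) = -566$)
$r = 1730$ ($r = \left(-31\right) \left(-60\right) + 65 \left(-2\right) = 1860 - 130 = 1730$)
$b = 1730$
$\frac{1}{b + T} = \frac{1}{1730 - 566} = \frac{1}{1164}$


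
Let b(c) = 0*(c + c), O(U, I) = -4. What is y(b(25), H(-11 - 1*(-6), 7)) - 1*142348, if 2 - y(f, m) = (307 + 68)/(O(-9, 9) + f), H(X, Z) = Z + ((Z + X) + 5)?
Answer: -569009/4 ≈ -1.4225e+5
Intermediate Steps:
H(X, Z) = 5 + X + 2*Z (H(X, Z) = Z + ((X + Z) + 5) = Z + (5 + X + Z) = 5 + X + 2*Z)
b(c) = 0 (b(c) = 0*(2*c) = 0)
y(f, m) = 2 - 375/(-4 + f) (y(f, m) = 2 - (307 + 68)/(-4 + f) = 2 - 375/(-4 + f))
y(b(25), H(-11 - 1*(-6), 7)) - 1*142348 = (-383 + 2*0)/(-4 + 0) - 1*142348 = (-383 + 0)/(-4) - 142348 = -1/4*(-383) - 142348 = 383/4 - 142348 = -569009/4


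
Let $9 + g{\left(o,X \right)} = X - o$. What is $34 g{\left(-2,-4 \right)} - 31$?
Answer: $-405$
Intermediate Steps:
$g{\left(o,X \right)} = -9 + X - o$ ($g{\left(o,X \right)} = -9 + \left(X - o\right) = -9 + X - o$)
$34 g{\left(-2,-4 \right)} - 31 = 34 \left(-9 - 4 - -2\right) - 31 = 34 \left(-9 - 4 + 2\right) - 31 = 34 \left(-11\right) - 31 = -374 - 31 = -405$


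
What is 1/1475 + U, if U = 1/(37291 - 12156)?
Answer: 5322/7414825 ≈ 0.00071775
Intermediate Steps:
U = 1/25135 ≈ 3.9785e-5
1/1475 + U = 1/1475 + 1/25135 = 5322/7414825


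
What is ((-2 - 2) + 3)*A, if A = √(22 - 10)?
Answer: -2*√3 ≈ -3.4641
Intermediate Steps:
A = 2*√3 (A = √12 = 2*√3 ≈ 3.4641)
((-2 - 2) + 3)*A = ((-2 - 2) + 3)*(2*√3) = (-4 + 3)*(2*√3) = -2*√3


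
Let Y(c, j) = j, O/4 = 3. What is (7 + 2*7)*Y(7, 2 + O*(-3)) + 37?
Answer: -677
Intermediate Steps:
O = 12 (O = 4*3 = 12)
(7 + 2*7)*Y(7, 2 + O*(-3)) + 37 = (7 + 2*7)*(2 + 12*(-3)) + 37 = (7 + 14)*(2 - 36) + 37 = 21*(-34) + 37 = -714 + 37 = -677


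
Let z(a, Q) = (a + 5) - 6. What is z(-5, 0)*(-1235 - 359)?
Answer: 9564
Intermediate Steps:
z(a, Q) = -1 + a (z(a, Q) = (5 + a) - 6 = -1 + a)
z(-5, 0)*(-1235 - 359) = (-1 - 5)*(-1235 - 359) = -6*(-1594) = 9564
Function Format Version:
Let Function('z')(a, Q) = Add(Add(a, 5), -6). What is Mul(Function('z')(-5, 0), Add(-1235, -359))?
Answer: 9564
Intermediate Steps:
Function('z')(a, Q) = Add(-1, a) (Function('z')(a, Q) = Add(Add(5, a), -6) = Add(-1, a))
Mul(Function('z')(-5, 0), Add(-1235, -359)) = Mul(Add(-1, -5), Add(-1235, -359)) = Mul(-6, -1594) = 9564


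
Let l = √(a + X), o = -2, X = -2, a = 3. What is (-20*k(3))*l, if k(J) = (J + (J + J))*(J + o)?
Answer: -180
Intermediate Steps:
k(J) = 3*J*(-2 + J) (k(J) = (J + (J + J))*(J - 2) = (J + 2*J)*(-2 + J) = (3*J)*(-2 + J) = 3*J*(-2 + J))
l = 1 (l = √(3 - 2) = √1 = 1)
(-20*k(3))*l = -60*3*(-2 + 3)*1 = -60*3*1 = -20*9*1 = -180*1 = -180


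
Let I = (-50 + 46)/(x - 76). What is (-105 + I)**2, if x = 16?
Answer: 2477476/225 ≈ 11011.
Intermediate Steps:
I = 1/15 (I = (-50 + 46)/(16 - 76) = -4/(-60) = -4*(-1/60) = 1/15 ≈ 0.066667)
(-105 + I)**2 = (-105 + 1/15)**2 = (-1574/15)**2 = 2477476/225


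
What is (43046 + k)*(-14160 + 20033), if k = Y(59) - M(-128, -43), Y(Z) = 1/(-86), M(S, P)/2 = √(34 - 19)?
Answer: 21741581715/86 - 11746*√15 ≈ 2.5276e+8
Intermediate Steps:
M(S, P) = 2*√15 (M(S, P) = 2*√(34 - 19) = 2*√15)
Y(Z) = -1/86
k = -1/86 - 2*√15 ≈ -7.7576
(43046 + k)*(-14160 + 20033) = (43046 + (-1/86 - 2*√15))*(-14160 + 20033) = (3701955/86 - 2*√15)*5873 = 21741581715/86 - 11746*√15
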